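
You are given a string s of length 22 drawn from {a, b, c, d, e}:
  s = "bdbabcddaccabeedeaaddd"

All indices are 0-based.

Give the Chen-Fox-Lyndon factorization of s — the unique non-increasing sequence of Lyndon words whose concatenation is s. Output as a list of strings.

emit factor 1: 'bd' (i=0, period=2)
emit factor 2: 'b' (i=2, period=1)
emit factor 3: 'abcddaccabeede' (i=3, period=14)
emit factor 4: 'aaddd' (i=17, period=5)

["bd", "b", "abcddaccabeede", "aaddd"]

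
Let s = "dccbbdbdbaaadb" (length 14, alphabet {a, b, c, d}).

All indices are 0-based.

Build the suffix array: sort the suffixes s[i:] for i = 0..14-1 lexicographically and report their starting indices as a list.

rank→(start, suffix):
  0 → (9, 'aaadb')
  1 → (10, 'aadb')
  2 → (11, 'adb')
  3 → (13, 'b')
  4 → (8, 'baaadb')
  5 → (3, 'bbdbdbaaadb')
  6 → (6, 'bdbaaadb')
  7 → (4, 'bdbdbaaadb')
  8 → (2, 'cbbdbdbaaadb')
  9 → (1, 'ccbbdbdbaaadb')
  10 → (12, 'db')
  11 → (7, 'dbaaadb')
  12 → (5, 'dbdbaaadb')
  13 → (0, 'dccbbdbdbaaadb')

[9, 10, 11, 13, 8, 3, 6, 4, 2, 1, 12, 7, 5, 0]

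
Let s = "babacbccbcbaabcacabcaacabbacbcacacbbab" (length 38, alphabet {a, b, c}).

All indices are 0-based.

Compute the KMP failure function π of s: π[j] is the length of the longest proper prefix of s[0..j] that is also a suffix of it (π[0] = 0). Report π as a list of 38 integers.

π[0] = 0
j=1 s[j]='a': π[1]=0 (border '')
j=2 s[j]='b': π[2]=1 (border 'b')
j=3 s[j]='a': π[3]=2 (border 'ba')
j=4 s[j]='c': k: 2→0; π[4]=0 (border '')
j=5 s[j]='b': π[5]=1 (border 'b')
j=6 s[j]='c': k: 1→0; π[6]=0 (border '')
j=7 s[j]='c': π[7]=0 (border '')
j=8 s[j]='b': π[8]=1 (border 'b')
j=9 s[j]='c': k: 1→0; π[9]=0 (border '')
j=10 s[j]='b': π[10]=1 (border 'b')
j=11 s[j]='a': π[11]=2 (border 'ba')
j=12 s[j]='a': k: 2→0; π[12]=0 (border '')
j=13 s[j]='b': π[13]=1 (border 'b')
j=14 s[j]='c': k: 1→0; π[14]=0 (border '')
j=15 s[j]='a': π[15]=0 (border '')
j=16 s[j]='c': π[16]=0 (border '')
j=17 s[j]='a': π[17]=0 (border '')
j=18 s[j]='b': π[18]=1 (border 'b')
j=19 s[j]='c': k: 1→0; π[19]=0 (border '')
j=20 s[j]='a': π[20]=0 (border '')
j=21 s[j]='a': π[21]=0 (border '')
j=22 s[j]='c': π[22]=0 (border '')
j=23 s[j]='a': π[23]=0 (border '')
j=24 s[j]='b': π[24]=1 (border 'b')
j=25 s[j]='b': k: 1→0; π[25]=1 (border 'b')
j=26 s[j]='a': π[26]=2 (border 'ba')
j=27 s[j]='c': k: 2→0; π[27]=0 (border '')
j=28 s[j]='b': π[28]=1 (border 'b')
j=29 s[j]='c': k: 1→0; π[29]=0 (border '')
j=30 s[j]='a': π[30]=0 (border '')
j=31 s[j]='c': π[31]=0 (border '')
j=32 s[j]='a': π[32]=0 (border '')
j=33 s[j]='c': π[33]=0 (border '')
j=34 s[j]='b': π[34]=1 (border 'b')
j=35 s[j]='b': k: 1→0; π[35]=1 (border 'b')
j=36 s[j]='a': π[36]=2 (border 'ba')
j=37 s[j]='b': π[37]=3 (border 'bab')

[0, 0, 1, 2, 0, 1, 0, 0, 1, 0, 1, 2, 0, 1, 0, 0, 0, 0, 1, 0, 0, 0, 0, 0, 1, 1, 2, 0, 1, 0, 0, 0, 0, 0, 1, 1, 2, 3]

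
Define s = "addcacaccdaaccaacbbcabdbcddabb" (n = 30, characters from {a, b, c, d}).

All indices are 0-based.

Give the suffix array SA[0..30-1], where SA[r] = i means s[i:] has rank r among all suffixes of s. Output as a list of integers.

[14, 10, 27, 20, 4, 15, 11, 6, 0, 29, 28, 17, 18, 23, 21, 13, 19, 3, 5, 16, 12, 7, 8, 24, 9, 26, 22, 2, 25, 1]

sorted suffixes:
  #0 SA[0]=14  'aacbbcabdbcddabb'
  #1 SA[1]=10  'aaccaacbbcabdbcddabb'
  #2 SA[2]=27  'abb'
  #3 SA[3]=20  'abdbcddabb'
  #4 SA[4]=4  'acaccdaaccaacbbcabdbcddabb'
  #5 SA[5]=15  'acbbcabdbcddabb'
  #6 SA[6]=11  'accaacbbcabdbcddabb'
  #7 SA[7]=6  'accdaaccaacbbcabdbcddabb'
  #8 SA[8]=0  'addcacaccdaaccaacbbcabdbcddabb'
  #9 SA[9]=29  'b'
  #10 SA[10]=28  'bb'
  #11 SA[11]=17  'bbcabdbcddabb'
  #12 SA[12]=18  'bcabdbcddabb'
  #13 SA[13]=23  'bcddabb'
  #14 SA[14]=21  'bdbcddabb'
  #15 SA[15]=13  'caacbbcabdbcddabb'
  #16 SA[16]=19  'cabdbcddabb'
  #17 SA[17]=3  'cacaccdaaccaacbbcabdbcddabb'
  #18 SA[18]=5  'caccdaaccaacbbcabdbcddabb'
  #19 SA[19]=16  'cbbcabdbcddabb'
  #20 SA[20]=12  'ccaacbbcabdbcddabb'
  #21 SA[21]=7  'ccdaaccaacbbcabdbcddabb'
  #22 SA[22]=8  'cdaaccaacbbcabdbcddabb'
  #23 SA[23]=24  'cddabb'
  #24 SA[24]=9  'daaccaacbbcabdbcddabb'
  #25 SA[25]=26  'dabb'
  #26 SA[26]=22  'dbcddabb'
  #27 SA[27]=2  'dcacaccdaaccaacbbcabdbcddabb'
  #28 SA[28]=25  'ddabb'
  #29 SA[29]=1  'ddcacaccdaaccaacbbcabdbcddabb'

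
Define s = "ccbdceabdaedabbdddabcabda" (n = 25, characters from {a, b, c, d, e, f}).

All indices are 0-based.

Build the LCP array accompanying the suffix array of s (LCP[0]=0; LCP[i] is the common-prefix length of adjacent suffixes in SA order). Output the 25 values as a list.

[0, 1, 2, 2, 4, 1, 0, 1, 1, 3, 2, 2, 0, 1, 1, 1, 0, 2, 3, 2, 1, 1, 2, 0, 1]

rank→(start, suffix):
  0 → (24, 'a')
  1 → (12, 'abbdddabcabda')
  2 → (18, 'abcabda')
  3 → (21, 'abda')
  4 → (6, 'abdaedabbdddabcabda')
  5 → (9, 'aedabbdddabcabda')
  6 → (13, 'bbdddabcabda')
  7 → (19, 'bcabda')
  8 → (22, 'bda')
  9 → (7, 'bdaedabbdddabcabda')
  10 → (2, 'bdceabdaedabbdddabcabda')
  11 → (14, 'bdddabcabda')
  12 → (20, 'cabda')
  13 → (1, 'cbdceabdaedabbdddabcabda')
  14 → (0, 'ccbdceabdaedabbdddabcabda')
  15 → (4, 'ceabdaedabbdddabcabda')
  16 → (23, 'da')
  17 → (11, 'dabbdddabcabda')
  18 → (17, 'dabcabda')
  19 → (8, 'daedabbdddabcabda')
  20 → (3, 'dceabdaedabbdddabcabda')
  21 → (16, 'ddabcabda')
  22 → (15, 'dddabcabda')
  23 → (5, 'eabdaedabbdddabcabda')
  24 → (10, 'edabbdddabcabda')

SA = [24, 12, 18, 21, 6, 9, 13, 19, 22, 7, 2, 14, 20, 1, 0, 4, 23, 11, 17, 8, 3, 16, 15, 5, 10]
i: (SA[i-1],SA[i]) lcp shared
  1: (24,12) 1 'a'
  2: (12,18) 2 'ab'
  3: (18,21) 2 'ab'
  4: (21,6) 4 'abda'
  5: (6,9) 1 'a'
  6: (9,13) 0 ''
  7: (13,19) 1 'b'
  8: (19,22) 1 'b'
  9: (22,7) 3 'bda'
  10: (7,2) 2 'bd'
  11: (2,14) 2 'bd'
  12: (14,20) 0 ''
  13: (20,1) 1 'c'
  14: (1,0) 1 'c'
  15: (0,4) 1 'c'
  16: (4,23) 0 ''
  17: (23,11) 2 'da'
  18: (11,17) 3 'dab'
  19: (17,8) 2 'da'
  20: (8,3) 1 'd'
  21: (3,16) 1 'd'
  22: (16,15) 2 'dd'
  23: (15,5) 0 ''
  24: (5,10) 1 'e'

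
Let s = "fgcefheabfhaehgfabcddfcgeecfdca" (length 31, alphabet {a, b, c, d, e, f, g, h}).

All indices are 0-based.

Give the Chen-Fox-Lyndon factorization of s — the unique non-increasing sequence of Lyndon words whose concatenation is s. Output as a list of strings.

["fg", "cefhe", "abfhaehgf", "abcddfcgeecfdc", "a"]

emit factor 1: 'fg' (i=0, period=2)
emit factor 2: 'cefhe' (i=2, period=5)
emit factor 3: 'abfhaehgf' (i=7, period=9)
emit factor 4: 'abcddfcgeecfdc' (i=16, period=14)
emit factor 5: 'a' (i=30, period=1)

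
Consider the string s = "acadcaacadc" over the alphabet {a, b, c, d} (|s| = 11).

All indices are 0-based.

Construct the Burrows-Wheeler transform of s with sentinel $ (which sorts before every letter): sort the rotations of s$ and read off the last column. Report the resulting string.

cca$ccddaaaa

rank  rotation      last
    0  $acadcaacadc  c
    1  aacadc$acadc  c
    2  acadc$acadca  a
    3  acadcaacadc$  $
    4  adc$acadcaac  c
    5  adcaacadc$ac  c
    6  c$acadcaacad  d
    7  caacadc$acad  d
    8  cadc$acadcaa  a
    9  cadcaacadc$a  a
   10  dc$acadcaaca  a
   11  dcaacadc$aca  a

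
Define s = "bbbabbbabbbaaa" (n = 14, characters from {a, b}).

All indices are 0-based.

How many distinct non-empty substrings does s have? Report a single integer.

63

rank→(start, suffix):
  0 → (13, 'a')
  1 → (12, 'aa')
  2 → (11, 'aaa')
  3 → (7, 'abbbaaa')
  4 → (3, 'abbbabbbaaa')
  5 → (10, 'baaa')
  6 → (6, 'babbbaaa')
  7 → (2, 'babbbabbbaaa')
  8 → (9, 'bbaaa')
  9 → (5, 'bbabbbaaa')
  10 → (1, 'bbabbbabbbaaa')
  11 → (8, 'bbbaaa')
  12 → (4, 'bbbabbbaaa')
  13 → (0, 'bbbabbbabbbaaa')

SA = [13, 12, 11, 7, 3, 10, 6, 2, 9, 5, 1, 8, 4, 0]
[i] adj suffixes → lcp
  [1] 13/12 → 1 ('a')
  [2] 12/11 → 2 ('aa')
  [3] 11/7 → 1 ('a')
  [4] 7/3 → 5 ('abbba')
  [5] 3/10 → 0 ('')
  [6] 10/6 → 2 ('ba')
  [7] 6/2 → 6 ('babbba')
  [8] 2/9 → 1 ('b')
  [9] 9/5 → 3 ('bba')
  [10] 5/1 → 7 ('bbabbba')
  [11] 1/8 → 2 ('bb')
  [12] 8/4 → 4 ('bbba')
  [13] 4/0 → 8 ('bbbabbba')

n(n+1)/2 = 14·15/2 = 105
Σ LCP = 0 + 1 + 2 + 1 + 5 + 0 + 2 + 6 + 1 + 3 + 7 + 2 + 4 + 8 = 42
distinct = 105 − 42 = 63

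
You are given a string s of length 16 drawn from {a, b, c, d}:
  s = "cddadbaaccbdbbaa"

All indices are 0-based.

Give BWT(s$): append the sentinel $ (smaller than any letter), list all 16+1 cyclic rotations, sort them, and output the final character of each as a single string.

rank  rotation           last
    0  $cddadbaaccbdbbaa  a
    1  a$cddadbaaccbdbba  a
    2  aa$cddadbaaccbdbb  b
    3  aaccbdbbaa$cddadb  b
    4  accbdbbaa$cddadba  a
    5  adbaaccbdbbaa$cdd  d
    6  baa$cddadbaaccbdb  b
    7  baaccbdbbaa$cddad  d
    8  bbaa$cddadbaaccbd  d
    9  bdbbaa$cddadbaacc  c
   10  cbdbbaa$cddadbaac  c
   11  ccbdbbaa$cddadbaa  a
   12  cddadbaaccbdbbaa$  $
   13  dadbaaccbdbbaa$cd  d
   14  dbaaccbdbbaa$cdda  a
   15  dbbaa$cddadbaaccb  b
   16  ddadbaaccbdbbaa$c  c

aabbadbddcca$dabc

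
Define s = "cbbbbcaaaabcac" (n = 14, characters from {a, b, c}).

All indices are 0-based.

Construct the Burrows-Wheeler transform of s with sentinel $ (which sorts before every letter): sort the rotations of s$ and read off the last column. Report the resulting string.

rank  rotation         last
    0  $cbbbbcaaaabcac  c
    1  aaaabcac$cbbbbc  c
    2  aaabcac$cbbbbca  a
    3  aabcac$cbbbbcaa  a
    4  abcac$cbbbbcaaa  a
    5  ac$cbbbbcaaaabc  c
    6  bbbbcaaaabcac$c  c
    7  bbbcaaaabcac$cb  b
    8  bbcaaaabcac$cbb  b
    9  bcaaaabcac$cbbb  b
   10  bcac$cbbbbcaaaa  a
   11  c$cbbbbcaaaabca  a
   12  caaaabcac$cbbbb  b
   13  cac$cbbbbcaaaab  b
   14  cbbbbcaaaabcac$  $

ccaaaccbbbaabb$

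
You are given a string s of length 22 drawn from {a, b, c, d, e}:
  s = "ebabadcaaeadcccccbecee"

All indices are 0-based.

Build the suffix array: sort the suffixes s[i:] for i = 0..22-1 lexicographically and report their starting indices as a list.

sorted suffixes:
  #0 SA[0]=7  'aaeadcccccbecee'
  #1 SA[1]=2  'abadcaaeadcccccbecee'
  #2 SA[2]=4  'adcaaeadcccccbecee'
  #3 SA[3]=10  'adcccccbecee'
  #4 SA[4]=8  'aeadcccccbecee'
  #5 SA[5]=1  'babadcaaeadcccccbecee'
  #6 SA[6]=3  'badcaaeadcccccbecee'
  #7 SA[7]=17  'becee'
  #8 SA[8]=6  'caaeadcccccbecee'
  #9 SA[9]=16  'cbecee'
  #10 SA[10]=15  'ccbecee'
  #11 SA[11]=14  'cccbecee'
  #12 SA[12]=13  'ccccbecee'
  #13 SA[13]=12  'cccccbecee'
  #14 SA[14]=19  'cee'
  #15 SA[15]=5  'dcaaeadcccccbecee'
  #16 SA[16]=11  'dcccccbecee'
  #17 SA[17]=21  'e'
  #18 SA[18]=9  'eadcccccbecee'
  #19 SA[19]=0  'ebabadcaaeadcccccbecee'
  #20 SA[20]=18  'ecee'
  #21 SA[21]=20  'ee'

[7, 2, 4, 10, 8, 1, 3, 17, 6, 16, 15, 14, 13, 12, 19, 5, 11, 21, 9, 0, 18, 20]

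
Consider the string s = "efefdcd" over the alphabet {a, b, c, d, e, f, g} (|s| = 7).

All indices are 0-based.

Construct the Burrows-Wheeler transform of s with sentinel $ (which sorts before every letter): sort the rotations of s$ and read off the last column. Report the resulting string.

rank  rotation  last
    0  $efefdcd  d
    1  cd$efefd  d
    2  d$efefdc  c
    3  dcd$efef  f
    4  efdcd$ef  f
    5  efefdcd$  $
    6  fdcd$efe  e
    7  fefdcd$e  e

ddcff$ee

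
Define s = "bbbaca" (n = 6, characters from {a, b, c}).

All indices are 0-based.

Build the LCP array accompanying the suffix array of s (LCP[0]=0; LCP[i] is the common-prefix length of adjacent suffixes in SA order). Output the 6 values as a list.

[0, 1, 0, 1, 2, 0]

rank→(start, suffix):
  0 → (5, 'a')
  1 → (3, 'aca')
  2 → (2, 'baca')
  3 → (1, 'bbaca')
  4 → (0, 'bbbaca')
  5 → (4, 'ca')

SA = [5, 3, 2, 1, 0, 4]
i: (SA[i-1],SA[i]) lcp shared
  1: (5,3) 1 'a'
  2: (3,2) 0 ''
  3: (2,1) 1 'b'
  4: (1,0) 2 'bb'
  5: (0,4) 0 ''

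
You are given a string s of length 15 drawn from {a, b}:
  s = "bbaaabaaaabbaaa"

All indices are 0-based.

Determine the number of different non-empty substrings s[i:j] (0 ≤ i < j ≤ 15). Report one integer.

85

rank | idx | suffix
   0 |  14 | a
   1 |  13 | aa
   2 |  12 | aaa
   3 |   6 | aaaabbaaa
   4 |   2 | aaabaaaabbaaa
   5 |   7 | aaabbaaa
   6 |   3 | aabaaaabbaaa
   7 |   8 | aabbaaa
   8 |   4 | abaaaabbaaa
   9 |   9 | abbaaa
  10 |  11 | baaa
  11 |   5 | baaaabbaaa
  12 |   1 | baaabaaaabbaaa
  13 |  10 | bbaaa
  14 |   0 | bbaaabaaaabbaaa

SA = [14, 13, 12, 6, 2, 7, 3, 8, 4, 9, 11, 5, 1, 10, 0]
rank  pair      lcp
   1  s[14:],s[13:]  1  'a'
   2  s[13:],s[12:]  2  'aa'
   3  s[12:],s[6:]  3  'aaa'
   4  s[6:],s[2:]  3  'aaa'
   5  s[2:],s[7:]  4  'aaab'
   6  s[7:],s[3:]  2  'aa'
   7  s[3:],s[8:]  3  'aab'
   8  s[8:],s[4:]  1  'a'
   9  s[4:],s[9:]  2  'ab'
  10  s[9:],s[11:]  0  ''
  11  s[11:],s[5:]  4  'baaa'
  12  s[5:],s[1:]  4  'baaa'
  13  s[1:],s[10:]  1  'b'
  14  s[10:],s[0:]  5  'bbaaa'

n(n+1)/2 = 15·16/2 = 120
Σ LCP = 0 + 1 + 2 + 3 + 3 + 4 + 2 + 3 + 1 + 2 + 0 + 4 + 4 + 1 + 5 = 35
distinct = 120 − 35 = 85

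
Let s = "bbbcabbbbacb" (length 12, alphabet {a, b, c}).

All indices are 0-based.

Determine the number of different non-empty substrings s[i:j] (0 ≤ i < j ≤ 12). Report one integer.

63

sorted suffixes:
  #0 SA[0]=4  'abbbbacb'
  #1 SA[1]=9  'acb'
  #2 SA[2]=11  'b'
  #3 SA[3]=8  'bacb'
  #4 SA[4]=7  'bbacb'
  #5 SA[5]=6  'bbbacb'
  #6 SA[6]=5  'bbbbacb'
  #7 SA[7]=0  'bbbcabbbbacb'
  #8 SA[8]=1  'bbcabbbbacb'
  #9 SA[9]=2  'bcabbbbacb'
  #10 SA[10]=3  'cabbbbacb'
  #11 SA[11]=10  'cb'

SA = [4, 9, 11, 8, 7, 6, 5, 0, 1, 2, 3, 10]
[i] adj suffixes → lcp
  [1] 4/9 → 1 ('a')
  [2] 9/11 → 0 ('')
  [3] 11/8 → 1 ('b')
  [4] 8/7 → 1 ('b')
  [5] 7/6 → 2 ('bb')
  [6] 6/5 → 3 ('bbb')
  [7] 5/0 → 3 ('bbb')
  [8] 0/1 → 2 ('bb')
  [9] 1/2 → 1 ('b')
  [10] 2/3 → 0 ('')
  [11] 3/10 → 1 ('c')

n(n+1)/2 = 12·13/2 = 78
Σ LCP = 0 + 1 + 0 + 1 + 1 + 2 + 3 + 3 + 2 + 1 + 0 + 1 = 15
distinct = 78 − 15 = 63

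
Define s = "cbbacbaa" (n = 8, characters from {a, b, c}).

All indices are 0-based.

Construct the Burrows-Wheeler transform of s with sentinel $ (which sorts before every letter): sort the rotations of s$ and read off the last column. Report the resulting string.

rank  rotation   last
    0  $cbbacbaa  a
    1  a$cbbacba  a
    2  aa$cbbacb  b
    3  acbaa$cbb  b
    4  baa$cbbac  c
    5  bacbaa$cb  b
    6  bbacbaa$c  c
    7  cbaa$cbba  a
    8  cbbacbaa$  $

aabbcbca$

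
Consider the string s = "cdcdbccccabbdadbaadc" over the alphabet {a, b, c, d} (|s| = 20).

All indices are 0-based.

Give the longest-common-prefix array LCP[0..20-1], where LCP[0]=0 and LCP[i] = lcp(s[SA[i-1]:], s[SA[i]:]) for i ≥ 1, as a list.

rank | idx | suffix
   0 |  16 | aadc
   1 |   9 | abbdadbaadc
   2 |  13 | adbaadc
   3 |  17 | adc
   4 |  15 | baadc
   5 |  10 | bbdadbaadc
   6 |   4 | bccccabbdadbaadc
   7 |  11 | bdadbaadc
   8 |  19 | c
   9 |   8 | cabbdadbaadc
  10 |   7 | ccabbdadbaadc
  11 |   6 | cccabbdadbaadc
  12 |   5 | ccccabbdadbaadc
  13 |   2 | cdbccccabbdadbaadc
  14 |   0 | cdcdbccccabbdadbaadc
  15 |  12 | dadbaadc
  16 |  14 | dbaadc
  17 |   3 | dbccccabbdadbaadc
  18 |  18 | dc
  19 |   1 | dcdbccccabbdadbaadc

SA = [16, 9, 13, 17, 15, 10, 4, 11, 19, 8, 7, 6, 5, 2, 0, 12, 14, 3, 18, 1]
[i] adj suffixes → lcp
  [1] 16/9 → 1 ('a')
  [2] 9/13 → 1 ('a')
  [3] 13/17 → 2 ('ad')
  [4] 17/15 → 0 ('')
  [5] 15/10 → 1 ('b')
  [6] 10/4 → 1 ('b')
  [7] 4/11 → 1 ('b')
  [8] 11/19 → 0 ('')
  [9] 19/8 → 1 ('c')
  [10] 8/7 → 1 ('c')
  [11] 7/6 → 2 ('cc')
  [12] 6/5 → 3 ('ccc')
  [13] 5/2 → 1 ('c')
  [14] 2/0 → 2 ('cd')
  [15] 0/12 → 0 ('')
  [16] 12/14 → 1 ('d')
  [17] 14/3 → 2 ('db')
  [18] 3/18 → 1 ('d')
  [19] 18/1 → 2 ('dc')

[0, 1, 1, 2, 0, 1, 1, 1, 0, 1, 1, 2, 3, 1, 2, 0, 1, 2, 1, 2]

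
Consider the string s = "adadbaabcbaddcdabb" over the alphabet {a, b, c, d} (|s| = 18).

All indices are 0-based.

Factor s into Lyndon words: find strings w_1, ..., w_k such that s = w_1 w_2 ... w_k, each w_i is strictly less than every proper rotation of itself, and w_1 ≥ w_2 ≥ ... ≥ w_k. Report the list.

["adadb", "aabcbaddcdabb"]

emit factor 1: 'adadb' (i=0, period=5)
emit factor 2: 'aabcbaddcdabb' (i=5, period=13)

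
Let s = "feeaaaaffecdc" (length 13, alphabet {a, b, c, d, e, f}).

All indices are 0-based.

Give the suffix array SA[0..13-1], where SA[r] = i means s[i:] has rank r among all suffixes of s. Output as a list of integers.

sorted suffixes:
  #0 SA[0]=3  'aaaaffecdc'
  #1 SA[1]=4  'aaaffecdc'
  #2 SA[2]=5  'aaffecdc'
  #3 SA[3]=6  'affecdc'
  #4 SA[4]=12  'c'
  #5 SA[5]=10  'cdc'
  #6 SA[6]=11  'dc'
  #7 SA[7]=2  'eaaaaffecdc'
  #8 SA[8]=9  'ecdc'
  #9 SA[9]=1  'eeaaaaffecdc'
  #10 SA[10]=8  'fecdc'
  #11 SA[11]=0  'feeaaaaffecdc'
  #12 SA[12]=7  'ffecdc'

[3, 4, 5, 6, 12, 10, 11, 2, 9, 1, 8, 0, 7]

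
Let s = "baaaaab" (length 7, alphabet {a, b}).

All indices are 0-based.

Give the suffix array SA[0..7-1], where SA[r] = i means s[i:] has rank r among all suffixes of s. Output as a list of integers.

[1, 2, 3, 4, 5, 6, 0]

rank | idx | suffix
   0 |   1 | aaaaab
   1 |   2 | aaaab
   2 |   3 | aaab
   3 |   4 | aab
   4 |   5 | ab
   5 |   6 | b
   6 |   0 | baaaaab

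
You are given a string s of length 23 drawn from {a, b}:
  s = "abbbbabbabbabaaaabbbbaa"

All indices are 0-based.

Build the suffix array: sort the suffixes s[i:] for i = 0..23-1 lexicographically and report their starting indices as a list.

[22, 21, 13, 14, 15, 11, 8, 5, 16, 0, 20, 12, 10, 7, 4, 19, 9, 6, 3, 18, 2, 17, 1]

rank→(start, suffix):
  0 → (22, 'a')
  1 → (21, 'aa')
  2 → (13, 'aaaabbbbaa')
  3 → (14, 'aaabbbbaa')
  4 → (15, 'aabbbbaa')
  5 → (11, 'abaaaabbbbaa')
  6 → (8, 'abbabaaaabbbbaa')
  7 → (5, 'abbabbabaaaabbbbaa')
  8 → (16, 'abbbbaa')
  9 → (0, 'abbbbabbabbabaaaabbbbaa')
  10 → (20, 'baa')
  11 → (12, 'baaaabbbbaa')
  12 → (10, 'babaaaabbbbaa')
  13 → (7, 'babbabaaaabbbbaa')
  14 → (4, 'babbabbabaaaabbbbaa')
  15 → (19, 'bbaa')
  16 → (9, 'bbabaaaabbbbaa')
  17 → (6, 'bbabbabaaaabbbbaa')
  18 → (3, 'bbabbabbabaaaabbbbaa')
  19 → (18, 'bbbaa')
  20 → (2, 'bbbabbabbabaaaabbbbaa')
  21 → (17, 'bbbbaa')
  22 → (1, 'bbbbabbabbabaaaabbbbaa')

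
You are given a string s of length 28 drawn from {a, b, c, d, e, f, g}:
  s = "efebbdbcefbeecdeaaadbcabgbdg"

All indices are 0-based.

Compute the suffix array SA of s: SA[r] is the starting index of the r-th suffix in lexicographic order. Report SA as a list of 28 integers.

rank→(start, suffix):
  0 → (16, 'aaadbcabgbdg')
  1 → (17, 'aadbcabgbdg')
  2 → (22, 'abgbdg')
  3 → (18, 'adbcabgbdg')
  4 → (3, 'bbdbcefbeecdeaaadbcabgbdg')
  5 → (20, 'bcabgbdg')
  6 → (6, 'bcefbeecdeaaadbcabgbdg')
  7 → (4, 'bdbcefbeecdeaaadbcabgbdg')
  8 → (25, 'bdg')
  9 → (10, 'beecdeaaadbcabgbdg')
  10 → (23, 'bgbdg')
  11 → (21, 'cabgbdg')
  12 → (13, 'cdeaaadbcabgbdg')
  13 → (7, 'cefbeecdeaaadbcabgbdg')
  14 → (19, 'dbcabgbdg')
  15 → (5, 'dbcefbeecdeaaadbcabgbdg')
  16 → (14, 'deaaadbcabgbdg')
  17 → (26, 'dg')
  18 → (15, 'eaaadbcabgbdg')
  19 → (2, 'ebbdbcefbeecdeaaadbcabgbdg')
  20 → (12, 'ecdeaaadbcabgbdg')
  21 → (11, 'eecdeaaadbcabgbdg')
  22 → (8, 'efbeecdeaaadbcabgbdg')
  23 → (0, 'efebbdbcefbeecdeaaadbcabgbdg')
  24 → (9, 'fbeecdeaaadbcabgbdg')
  25 → (1, 'febbdbcefbeecdeaaadbcabgbdg')
  26 → (27, 'g')
  27 → (24, 'gbdg')

[16, 17, 22, 18, 3, 20, 6, 4, 25, 10, 23, 21, 13, 7, 19, 5, 14, 26, 15, 2, 12, 11, 8, 0, 9, 1, 27, 24]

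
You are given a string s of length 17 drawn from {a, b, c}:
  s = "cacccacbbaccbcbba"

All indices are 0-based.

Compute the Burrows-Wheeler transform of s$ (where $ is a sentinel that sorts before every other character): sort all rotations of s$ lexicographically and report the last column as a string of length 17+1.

rank  rotation            last
    0  $cacccacbbaccbcbba  a
    1  a$cacccacbbaccbcbb  b
    2  acbbaccbcbba$caccc  c
    3  accbcbba$cacccacbb  b
    4  acccacbbaccbcbba$c  c
    5  ba$cacccacbbaccbcb  b
    6  baccbcbba$cacccacb  b
    7  bba$cacccacbbaccbc  c
    8  bbaccbcbba$cacccac  c
    9  bcbba$cacccacbbacc  c
   10  cacbbaccbcbba$cacc  c
   11  cacccacbbaccbcbba$  $
   12  cbba$cacccacbbaccb  b
   13  cbbaccbcbba$caccca  a
   14  cbcbba$cacccacbbac  c
   15  ccacbbaccbcbba$cac  c
   16  ccbcbba$cacccacbba  a
   17  cccacbbaccbcbba$ca  a

abcbcbbcccc$baccaa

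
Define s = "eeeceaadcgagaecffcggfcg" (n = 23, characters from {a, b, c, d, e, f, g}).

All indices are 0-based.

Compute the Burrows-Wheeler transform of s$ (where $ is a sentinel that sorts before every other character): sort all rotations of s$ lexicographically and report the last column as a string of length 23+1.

geaggeefdfaceae$gfccacgc

rank  rotation                  last
    0  $eeeceaadcgagaecffcggfcg  g
    1  aadcgagaecffcggfcg$eeece  e
    2  adcgagaecffcggfcg$eeecea  a
    3  aecffcggfcg$eeeceaadcgag  g
    4  agaecffcggfcg$eeeceaadcg  g
    5  ceaadcgagaecffcggfcg$eee  e
    6  cffcggfcg$eeeceaadcgagae  e
    7  cg$eeeceaadcgagaecffcggf  f
    8  cgagaecffcggfcg$eeeceaad  d
    9  cggfcg$eeeceaadcgagaecff  f
   10  dcgagaecffcggfcg$eeeceaa  a
   11  eaadcgagaecffcggfcg$eeec  c
   12  eceaadcgagaecffcggfcg$ee  e
   13  ecffcggfcg$eeeceaadcgaga  a
   14  eeceaadcgagaecffcggfcg$e  e
   15  eeeceaadcgagaecffcggfcg$  $
   16  fcg$eeeceaadcgagaecffcgg  g
   17  fcggfcg$eeeceaadcgagaecf  f
   18  ffcggfcg$eeeceaadcgagaec  c
   19  g$eeeceaadcgagaecffcggfc  c
   20  gaecffcggfcg$eeeceaadcga  a
   21  gagaecffcggfcg$eeeceaadc  c
   22  gfcg$eeeceaadcgagaecffcg  g
   23  ggfcg$eeeceaadcgagaecffc  c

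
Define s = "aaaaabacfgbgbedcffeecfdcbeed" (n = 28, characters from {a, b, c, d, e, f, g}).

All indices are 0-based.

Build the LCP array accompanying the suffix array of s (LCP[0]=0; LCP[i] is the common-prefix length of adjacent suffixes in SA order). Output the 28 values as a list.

rank→(start, suffix):
  0 → (0, 'aaaaabacfgbgbedcffeecfdcbeed')
  1 → (1, 'aaaabacfgbgbedcffeecfdcbeed')
  2 → (2, 'aaabacfgbgbedcffeecfdcbeed')
  3 → (3, 'aabacfgbgbedcffeecfdcbeed')
  4 → (4, 'abacfgbgbedcffeecfdcbeed')
  5 → (6, 'acfgbgbedcffeecfdcbeed')
  6 → (5, 'bacfgbgbedcffeecfdcbeed')
  7 → (12, 'bedcffeecfdcbeed')
  8 → (24, 'beed')
  9 → (10, 'bgbedcffeecfdcbeed')
  10 → (23, 'cbeed')
  11 → (20, 'cfdcbeed')
  12 → (15, 'cffeecfdcbeed')
  13 → (7, 'cfgbgbedcffeecfdcbeed')
  14 → (27, 'd')
  15 → (22, 'dcbeed')
  16 → (14, 'dcffeecfdcbeed')
  17 → (19, 'ecfdcbeed')
  18 → (26, 'ed')
  19 → (13, 'edcffeecfdcbeed')
  20 → (18, 'eecfdcbeed')
  21 → (25, 'eed')
  22 → (21, 'fdcbeed')
  23 → (17, 'feecfdcbeed')
  24 → (16, 'ffeecfdcbeed')
  25 → (8, 'fgbgbedcffeecfdcbeed')
  26 → (11, 'gbedcffeecfdcbeed')
  27 → (9, 'gbgbedcffeecfdcbeed')

SA = [0, 1, 2, 3, 4, 6, 5, 12, 24, 10, 23, 20, 15, 7, 27, 22, 14, 19, 26, 13, 18, 25, 21, 17, 16, 8, 11, 9]
rank  pair      lcp
   1  s[0:],s[1:]  4  'aaaa'
   2  s[1:],s[2:]  3  'aaa'
   3  s[2:],s[3:]  2  'aa'
   4  s[3:],s[4:]  1  'a'
   5  s[4:],s[6:]  1  'a'
   6  s[6:],s[5:]  0  ''
   7  s[5:],s[12:]  1  'b'
   8  s[12:],s[24:]  2  'be'
   9  s[24:],s[10:]  1  'b'
  10  s[10:],s[23:]  0  ''
  11  s[23:],s[20:]  1  'c'
  12  s[20:],s[15:]  2  'cf'
  13  s[15:],s[7:]  2  'cf'
  14  s[7:],s[27:]  0  ''
  15  s[27:],s[22:]  1  'd'
  16  s[22:],s[14:]  2  'dc'
  17  s[14:],s[19:]  0  ''
  18  s[19:],s[26:]  1  'e'
  19  s[26:],s[13:]  2  'ed'
  20  s[13:],s[18:]  1  'e'
  21  s[18:],s[25:]  2  'ee'
  22  s[25:],s[21:]  0  ''
  23  s[21:],s[17:]  1  'f'
  24  s[17:],s[16:]  1  'f'
  25  s[16:],s[8:]  1  'f'
  26  s[8:],s[11:]  0  ''
  27  s[11:],s[9:]  2  'gb'

[0, 4, 3, 2, 1, 1, 0, 1, 2, 1, 0, 1, 2, 2, 0, 1, 2, 0, 1, 2, 1, 2, 0, 1, 1, 1, 0, 2]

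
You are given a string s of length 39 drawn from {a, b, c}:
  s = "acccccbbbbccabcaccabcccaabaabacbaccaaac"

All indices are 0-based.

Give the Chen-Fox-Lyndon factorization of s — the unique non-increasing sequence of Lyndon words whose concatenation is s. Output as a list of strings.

emit factor 1: 'acccccbbbbcc' (i=0, period=12)
emit factor 2: 'abcaccabccc' (i=12, period=11)
emit factor 3: 'aabaabacbacc' (i=23, period=12)
emit factor 4: 'aaac' (i=35, period=4)

["acccccbbbbcc", "abcaccabccc", "aabaabacbacc", "aaac"]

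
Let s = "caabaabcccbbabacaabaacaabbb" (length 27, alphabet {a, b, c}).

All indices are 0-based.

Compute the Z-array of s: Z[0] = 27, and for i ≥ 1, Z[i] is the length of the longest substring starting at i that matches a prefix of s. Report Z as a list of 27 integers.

Z[0]=27
i=1: fresh scan; Z[1]=0
i=2: fresh scan; Z[2]=0
i=3: fresh scan; Z[3]=0
i=4: fresh scan; Z[4]=0
i=5: fresh scan; Z[5]=0
i=6: fresh scan; Z[6]=0
i=7: fresh scan; Z[7]=1 grow→box=[7,8)
i=8: fresh scan; Z[8]=1 grow→box=[8,9)
i=9: fresh scan; Z[9]=1 grow→box=[9,10)
i=10: fresh scan; Z[10]=0
i=11: fresh scan; Z[11]=0
i=12: fresh scan; Z[12]=0
i=13: fresh scan; Z[13]=0
i=14: fresh scan; Z[14]=0
i=15: fresh scan; Z[15]=6 grow→box=[15,21)
i=16: min(r-i=5, Z[1]=0)=0; Z[16]=0
i=17: min(r-i=4, Z[2]=0)=0; Z[17]=0
i=18: min(r-i=3, Z[3]=0)=0; Z[18]=0
i=19: min(r-i=2, Z[4]=0)=0; Z[19]=0
i=20: min(r-i=1, Z[5]=0)=0; Z[20]=0
i=21: fresh scan; Z[21]=4 grow→box=[21,25)
i=22: min(r-i=3, Z[1]=0)=0; Z[22]=0
i=23: min(r-i=2, Z[2]=0)=0; Z[23]=0
i=24: min(r-i=1, Z[3]=0)=0; Z[24]=0
i=25: fresh scan; Z[25]=0
i=26: fresh scan; Z[26]=0

[27, 0, 0, 0, 0, 0, 0, 1, 1, 1, 0, 0, 0, 0, 0, 6, 0, 0, 0, 0, 0, 4, 0, 0, 0, 0, 0]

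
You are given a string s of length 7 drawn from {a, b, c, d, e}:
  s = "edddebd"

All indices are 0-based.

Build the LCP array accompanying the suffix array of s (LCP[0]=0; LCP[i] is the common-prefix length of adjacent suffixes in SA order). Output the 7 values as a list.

sorted suffixes:
  #0 SA[0]=5  'bd'
  #1 SA[1]=6  'd'
  #2 SA[2]=1  'dddebd'
  #3 SA[3]=2  'ddebd'
  #4 SA[4]=3  'debd'
  #5 SA[5]=4  'ebd'
  #6 SA[6]=0  'edddebd'

SA = [5, 6, 1, 2, 3, 4, 0]
i: (SA[i-1],SA[i]) lcp shared
  1: (5,6) 0 ''
  2: (6,1) 1 'd'
  3: (1,2) 2 'dd'
  4: (2,3) 1 'd'
  5: (3,4) 0 ''
  6: (4,0) 1 'e'

[0, 0, 1, 2, 1, 0, 1]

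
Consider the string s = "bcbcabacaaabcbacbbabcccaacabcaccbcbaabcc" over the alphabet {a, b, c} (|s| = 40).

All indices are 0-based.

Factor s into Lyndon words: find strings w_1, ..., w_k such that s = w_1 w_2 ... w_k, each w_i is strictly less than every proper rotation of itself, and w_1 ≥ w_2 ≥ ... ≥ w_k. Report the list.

["bc", "bc", "abac", "aaabcbacbbabcccaacabcaccbcbaabcc"]

emit factor 1: 'bc' (i=0, period=2)
emit factor 2: 'bc' (i=2, period=2)
emit factor 3: 'abac' (i=4, period=4)
emit factor 4: 'aaabcbacbbabcccaacabcaccbcbaabcc' (i=8, period=32)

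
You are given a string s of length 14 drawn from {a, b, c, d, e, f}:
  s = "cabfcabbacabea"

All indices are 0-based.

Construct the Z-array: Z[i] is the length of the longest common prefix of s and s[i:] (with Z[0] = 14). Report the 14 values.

Z[0]=14
i=1: outside box; Z[1]=0
i=2: outside box; Z[2]=0
i=3: outside box; Z[3]=0
i=4: outside box; Z[4]=3 grow→box=[4,7)
i=5: min(r-i=2, Z[1]=0)=0; Z[5]=0
i=6: min(r-i=1, Z[2]=0)=0; Z[6]=0
i=7: outside box; Z[7]=0
i=8: outside box; Z[8]=0
i=9: outside box; Z[9]=3 grow→box=[9,12)
i=10: min(r-i=2, Z[1]=0)=0; Z[10]=0
i=11: min(r-i=1, Z[2]=0)=0; Z[11]=0
i=12: outside box; Z[12]=0
i=13: outside box; Z[13]=0

[14, 0, 0, 0, 3, 0, 0, 0, 0, 3, 0, 0, 0, 0]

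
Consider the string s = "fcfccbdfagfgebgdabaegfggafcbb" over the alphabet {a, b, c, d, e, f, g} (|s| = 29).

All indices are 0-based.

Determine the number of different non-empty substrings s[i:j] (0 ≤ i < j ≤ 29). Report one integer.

407

sorted suffixes:
  #0 SA[0]=16  'abaegfggafcbb'
  #1 SA[1]=18  'aegfggafcbb'
  #2 SA[2]=24  'afcbb'
  #3 SA[3]=8  'agfgebgdabaegfggafcbb'
  #4 SA[4]=28  'b'
  #5 SA[5]=17  'baegfggafcbb'
  #6 SA[6]=27  'bb'
  #7 SA[7]=5  'bdfagfgebgdabaegfggafcbb'
  #8 SA[8]=13  'bgdabaegfggafcbb'
  #9 SA[9]=26  'cbb'
  #10 SA[10]=4  'cbdfagfgebgdabaegfggafcbb'
  #11 SA[11]=3  'ccbdfagfgebgdabaegfggafcbb'
  #12 SA[12]=1  'cfccbdfagfgebgdabaegfggafcbb'
  #13 SA[13]=15  'dabaegfggafcbb'
  #14 SA[14]=6  'dfagfgebgdabaegfggafcbb'
  #15 SA[15]=12  'ebgdabaegfggafcbb'
  #16 SA[16]=19  'egfggafcbb'
  #17 SA[17]=7  'fagfgebgdabaegfggafcbb'
  #18 SA[18]=25  'fcbb'
  #19 SA[19]=2  'fccbdfagfgebgdabaegfggafcbb'
  #20 SA[20]=0  'fcfccbdfagfgebgdabaegfggafcbb'
  #21 SA[21]=10  'fgebgdabaegfggafcbb'
  #22 SA[22]=21  'fggafcbb'
  #23 SA[23]=23  'gafcbb'
  #24 SA[24]=14  'gdabaegfggafcbb'
  #25 SA[25]=11  'gebgdabaegfggafcbb'
  #26 SA[26]=9  'gfgebgdabaegfggafcbb'
  #27 SA[27]=20  'gfggafcbb'
  #28 SA[28]=22  'ggafcbb'

SA = [16, 18, 24, 8, 28, 17, 27, 5, 13, 26, 4, 3, 1, 15, 6, 12, 19, 7, 25, 2, 0, 10, 21, 23, 14, 11, 9, 20, 22]
[i] adj suffixes → lcp
  [1] 16/18 → 1 ('a')
  [2] 18/24 → 1 ('a')
  [3] 24/8 → 1 ('a')
  [4] 8/28 → 0 ('')
  [5] 28/17 → 1 ('b')
  [6] 17/27 → 1 ('b')
  [7] 27/5 → 1 ('b')
  [8] 5/13 → 1 ('b')
  [9] 13/26 → 0 ('')
  [10] 26/4 → 2 ('cb')
  [11] 4/3 → 1 ('c')
  [12] 3/1 → 1 ('c')
  [13] 1/15 → 0 ('')
  [14] 15/6 → 1 ('d')
  [15] 6/12 → 0 ('')
  [16] 12/19 → 1 ('e')
  [17] 19/7 → 0 ('')
  [18] 7/25 → 1 ('f')
  [19] 25/2 → 2 ('fc')
  [20] 2/0 → 2 ('fc')
  [21] 0/10 → 1 ('f')
  [22] 10/21 → 2 ('fg')
  [23] 21/23 → 0 ('')
  [24] 23/14 → 1 ('g')
  [25] 14/11 → 1 ('g')
  [26] 11/9 → 1 ('g')
  [27] 9/20 → 3 ('gfg')
  [28] 20/22 → 1 ('g')

n(n+1)/2 = 29·30/2 = 435
Σ LCP = 0 + 1 + 1 + 1 + 0 + 1 + 1 + 1 + 1 + 0 + 2 + 1 + 1 + 0 + 1 + 0 + 1 + 0 + 1 + 2 + 2 + 1 + 2 + 0 + 1 + 1 + 1 + 3 + 1 = 28
distinct = 435 − 28 = 407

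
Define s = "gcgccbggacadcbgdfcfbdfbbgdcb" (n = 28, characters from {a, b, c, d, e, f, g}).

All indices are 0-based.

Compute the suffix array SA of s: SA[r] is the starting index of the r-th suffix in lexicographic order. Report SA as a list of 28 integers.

rank | idx | suffix
   0 |   8 | acadcbgdfcfbdfbbgdcb
   1 |  10 | adcbgdfcfbdfbbgdcb
   2 |  27 | b
   3 |  22 | bbgdcb
   4 |  19 | bdfbbgdcb
   5 |  23 | bgdcb
   6 |  13 | bgdfcfbdfbbgdcb
   7 |   5 | bggacadcbgdfcfbdfbbgdcb
   8 |   9 | cadcbgdfcfbdfbbgdcb
   9 |  26 | cb
  10 |  12 | cbgdfcfbdfbbgdcb
  11 |   4 | cbggacadcbgdfcfbdfbbgdcb
  12 |   3 | ccbggacadcbgdfcfbdfbbgdcb
  13 |  17 | cfbdfbbgdcb
  14 |   1 | cgccbggacadcbgdfcfbdfbbgdcb
  15 |  25 | dcb
  16 |  11 | dcbgdfcfbdfbbgdcb
  17 |  20 | dfbbgdcb
  18 |  15 | dfcfbdfbbgdcb
  19 |  21 | fbbgdcb
  20 |  18 | fbdfbbgdcb
  21 |  16 | fcfbdfbbgdcb
  22 |   7 | gacadcbgdfcfbdfbbgdcb
  23 |   2 | gccbggacadcbgdfcfbdfbbgdcb
  24 |   0 | gcgccbggacadcbgdfcfbdfbbgdcb
  25 |  24 | gdcb
  26 |  14 | gdfcfbdfbbgdcb
  27 |   6 | ggacadcbgdfcfbdfbbgdcb

[8, 10, 27, 22, 19, 23, 13, 5, 9, 26, 12, 4, 3, 17, 1, 25, 11, 20, 15, 21, 18, 16, 7, 2, 0, 24, 14, 6]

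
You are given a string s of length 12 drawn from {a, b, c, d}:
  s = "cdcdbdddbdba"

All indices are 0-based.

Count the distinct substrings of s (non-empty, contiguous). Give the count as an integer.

rank→(start, suffix):
  0 → (11, 'a')
  1 → (10, 'ba')
  2 → (8, 'bdba')
  3 → (4, 'bdddbdba')
  4 → (2, 'cdbdddbdba')
  5 → (0, 'cdcdbdddbdba')
  6 → (9, 'dba')
  7 → (7, 'dbdba')
  8 → (3, 'dbdddbdba')
  9 → (1, 'dcdbdddbdba')
  10 → (6, 'ddbdba')
  11 → (5, 'dddbdba')

SA = [11, 10, 8, 4, 2, 0, 9, 7, 3, 1, 6, 5]
[i] adj suffixes → lcp
  [1] 11/10 → 0 ('')
  [2] 10/8 → 1 ('b')
  [3] 8/4 → 2 ('bd')
  [4] 4/2 → 0 ('')
  [5] 2/0 → 2 ('cd')
  [6] 0/9 → 0 ('')
  [7] 9/7 → 2 ('db')
  [8] 7/3 → 3 ('dbd')
  [9] 3/1 → 1 ('d')
  [10] 1/6 → 1 ('d')
  [11] 6/5 → 2 ('dd')

n(n+1)/2 = 12·13/2 = 78
Σ LCP = 0 + 0 + 1 + 2 + 0 + 2 + 0 + 2 + 3 + 1 + 1 + 2 = 14
distinct = 78 − 14 = 64

64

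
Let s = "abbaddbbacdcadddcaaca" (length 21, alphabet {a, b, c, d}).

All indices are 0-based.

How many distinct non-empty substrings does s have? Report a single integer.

rank | idx | suffix
   0 |  20 | a
   1 |  17 | aaca
   2 |   0 | abbaddbbacdcadddcaaca
   3 |  18 | aca
   4 |   8 | acdcadddcaaca
   5 |   3 | addbbacdcadddcaaca
   6 |  12 | adddcaaca
   7 |   7 | bacdcadddcaaca
   8 |   2 | baddbbacdcadddcaaca
   9 |   6 | bbacdcadddcaaca
  10 |   1 | bbaddbbacdcadddcaaca
  11 |  19 | ca
  12 |  16 | caaca
  13 |  11 | cadddcaaca
  14 |   9 | cdcadddcaaca
  15 |   5 | dbbacdcadddcaaca
  16 |  15 | dcaaca
  17 |  10 | dcadddcaaca
  18 |   4 | ddbbacdcadddcaaca
  19 |  14 | ddcaaca
  20 |  13 | dddcaaca

SA = [20, 17, 0, 18, 8, 3, 12, 7, 2, 6, 1, 19, 16, 11, 9, 5, 15, 10, 4, 14, 13]
i: (SA[i-1],SA[i]) lcp shared
  1: (20,17) 1 'a'
  2: (17,0) 1 'a'
  3: (0,18) 1 'a'
  4: (18,8) 2 'ac'
  5: (8,3) 1 'a'
  6: (3,12) 3 'add'
  7: (12,7) 0 ''
  8: (7,2) 2 'ba'
  9: (2,6) 1 'b'
  10: (6,1) 3 'bba'
  11: (1,19) 0 ''
  12: (19,16) 2 'ca'
  13: (16,11) 2 'ca'
  14: (11,9) 1 'c'
  15: (9,5) 0 ''
  16: (5,15) 1 'd'
  17: (15,10) 3 'dca'
  18: (10,4) 1 'd'
  19: (4,14) 2 'dd'
  20: (14,13) 2 'dd'

n(n+1)/2 = 21·22/2 = 231
Σ LCP = 0 + 1 + 1 + 1 + 2 + 1 + 3 + 0 + 2 + 1 + 3 + 0 + 2 + 2 + 1 + 0 + 1 + 3 + 1 + 2 + 2 = 29
distinct = 231 − 29 = 202

202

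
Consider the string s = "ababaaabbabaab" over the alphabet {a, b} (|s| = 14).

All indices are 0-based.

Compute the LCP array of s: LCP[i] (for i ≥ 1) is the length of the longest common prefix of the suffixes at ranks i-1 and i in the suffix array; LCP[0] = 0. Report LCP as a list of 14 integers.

rank→(start, suffix):
  0 → (4, 'aaabbabaab')
  1 → (11, 'aab')
  2 → (5, 'aabbabaab')
  3 → (12, 'ab')
  4 → (2, 'abaaabbabaab')
  5 → (9, 'abaab')
  6 → (0, 'ababaaabbabaab')
  7 → (6, 'abbabaab')
  8 → (13, 'b')
  9 → (3, 'baaabbabaab')
  10 → (10, 'baab')
  11 → (1, 'babaaabbabaab')
  12 → (8, 'babaab')
  13 → (7, 'bbabaab')

SA = [4, 11, 5, 12, 2, 9, 0, 6, 13, 3, 10, 1, 8, 7]
i: (SA[i-1],SA[i]) lcp shared
  1: (4,11) 2 'aa'
  2: (11,5) 3 'aab'
  3: (5,12) 1 'a'
  4: (12,2) 2 'ab'
  5: (2,9) 4 'abaa'
  6: (9,0) 3 'aba'
  7: (0,6) 2 'ab'
  8: (6,13) 0 ''
  9: (13,3) 1 'b'
  10: (3,10) 3 'baa'
  11: (10,1) 2 'ba'
  12: (1,8) 5 'babaa'
  13: (8,7) 1 'b'

[0, 2, 3, 1, 2, 4, 3, 2, 0, 1, 3, 2, 5, 1]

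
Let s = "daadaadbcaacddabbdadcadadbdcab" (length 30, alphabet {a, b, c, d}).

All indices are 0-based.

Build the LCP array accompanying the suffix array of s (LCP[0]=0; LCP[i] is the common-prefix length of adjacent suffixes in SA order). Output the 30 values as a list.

sorted suffixes:
  #0 SA[0]=9  'aacddabbdadcadadbdcab'
  #1 SA[1]=1  'aadaadbcaacddabbdadcadadbdcab'
  #2 SA[2]=4  'aadbcaacddabbdadcadadbdcab'
  #3 SA[3]=28  'ab'
  #4 SA[4]=14  'abbdadcadadbdcab'
  #5 SA[5]=10  'acddabbdadcadadbdcab'
  #6 SA[6]=2  'adaadbcaacddabbdadcadadbdcab'
  #7 SA[7]=21  'adadbdcab'
  #8 SA[8]=5  'adbcaacddabbdadcadadbdcab'
  #9 SA[9]=23  'adbdcab'
  #10 SA[10]=18  'adcadadbdcab'
  #11 SA[11]=29  'b'
  #12 SA[12]=15  'bbdadcadadbdcab'
  #13 SA[13]=7  'bcaacddabbdadcadadbdcab'
  #14 SA[14]=16  'bdadcadadbdcab'
  #15 SA[15]=25  'bdcab'
  #16 SA[16]=8  'caacddabbdadcadadbdcab'
  #17 SA[17]=27  'cab'
  #18 SA[18]=20  'cadadbdcab'
  #19 SA[19]=11  'cddabbdadcadadbdcab'
  #20 SA[20]=0  'daadaadbcaacddabbdadcadadbdcab'
  #21 SA[21]=3  'daadbcaacddabbdadcadadbdcab'
  #22 SA[22]=13  'dabbdadcadadbdcab'
  #23 SA[23]=22  'dadbdcab'
  #24 SA[24]=17  'dadcadadbdcab'
  #25 SA[25]=6  'dbcaacddabbdadcadadbdcab'
  #26 SA[26]=24  'dbdcab'
  #27 SA[27]=26  'dcab'
  #28 SA[28]=19  'dcadadbdcab'
  #29 SA[29]=12  'ddabbdadcadadbdcab'

SA = [9, 1, 4, 28, 14, 10, 2, 21, 5, 23, 18, 29, 15, 7, 16, 25, 8, 27, 20, 11, 0, 3, 13, 22, 17, 6, 24, 26, 19, 12]
i: (SA[i-1],SA[i]) lcp shared
  1: (9,1) 2 'aa'
  2: (1,4) 3 'aad'
  3: (4,28) 1 'a'
  4: (28,14) 2 'ab'
  5: (14,10) 1 'a'
  6: (10,2) 1 'a'
  7: (2,21) 3 'ada'
  8: (21,5) 2 'ad'
  9: (5,23) 3 'adb'
  10: (23,18) 2 'ad'
  11: (18,29) 0 ''
  12: (29,15) 1 'b'
  13: (15,7) 1 'b'
  14: (7,16) 1 'b'
  15: (16,25) 2 'bd'
  16: (25,8) 0 ''
  17: (8,27) 2 'ca'
  18: (27,20) 2 'ca'
  19: (20,11) 1 'c'
  20: (11,0) 0 ''
  21: (0,3) 4 'daad'
  22: (3,13) 2 'da'
  23: (13,22) 2 'da'
  24: (22,17) 3 'dad'
  25: (17,6) 1 'd'
  26: (6,24) 2 'db'
  27: (24,26) 1 'd'
  28: (26,19) 3 'dca'
  29: (19,12) 1 'd'

[0, 2, 3, 1, 2, 1, 1, 3, 2, 3, 2, 0, 1, 1, 1, 2, 0, 2, 2, 1, 0, 4, 2, 2, 3, 1, 2, 1, 3, 1]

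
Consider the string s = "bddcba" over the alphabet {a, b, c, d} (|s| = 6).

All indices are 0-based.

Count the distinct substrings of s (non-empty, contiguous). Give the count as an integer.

sorted suffixes:
  #0 SA[0]=5  'a'
  #1 SA[1]=4  'ba'
  #2 SA[2]=0  'bddcba'
  #3 SA[3]=3  'cba'
  #4 SA[4]=2  'dcba'
  #5 SA[5]=1  'ddcba'

SA = [5, 4, 0, 3, 2, 1]
rank  pair      lcp
   1  s[5:],s[4:]  0  ''
   2  s[4:],s[0:]  1  'b'
   3  s[0:],s[3:]  0  ''
   4  s[3:],s[2:]  0  ''
   5  s[2:],s[1:]  1  'd'

n(n+1)/2 = 6·7/2 = 21
Σ LCP = 0 + 0 + 1 + 0 + 0 + 1 = 2
distinct = 21 − 2 = 19

19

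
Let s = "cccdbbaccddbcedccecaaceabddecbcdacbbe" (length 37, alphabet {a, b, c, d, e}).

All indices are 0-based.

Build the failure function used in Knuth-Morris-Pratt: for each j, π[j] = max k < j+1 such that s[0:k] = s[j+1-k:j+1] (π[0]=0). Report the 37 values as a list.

[0, 1, 2, 0, 0, 0, 0, 1, 2, 0, 0, 0, 1, 0, 0, 1, 2, 0, 1, 0, 0, 1, 0, 0, 0, 0, 0, 0, 1, 0, 1, 0, 0, 1, 0, 0, 0]

π[0] = 0
j=1 s[j]='c': π[1]=1 (border 'c')
j=2 s[j]='c': π[2]=2 (border 'cc')
j=3 s[j]='d': k: 2→1→0; π[3]=0 (border '')
j=4 s[j]='b': π[4]=0 (border '')
j=5 s[j]='b': π[5]=0 (border '')
j=6 s[j]='a': π[6]=0 (border '')
j=7 s[j]='c': π[7]=1 (border 'c')
j=8 s[j]='c': π[8]=2 (border 'cc')
j=9 s[j]='d': k: 2→1→0; π[9]=0 (border '')
j=10 s[j]='d': π[10]=0 (border '')
j=11 s[j]='b': π[11]=0 (border '')
j=12 s[j]='c': π[12]=1 (border 'c')
j=13 s[j]='e': k: 1→0; π[13]=0 (border '')
j=14 s[j]='d': π[14]=0 (border '')
j=15 s[j]='c': π[15]=1 (border 'c')
j=16 s[j]='c': π[16]=2 (border 'cc')
j=17 s[j]='e': k: 2→1→0; π[17]=0 (border '')
j=18 s[j]='c': π[18]=1 (border 'c')
j=19 s[j]='a': k: 1→0; π[19]=0 (border '')
j=20 s[j]='a': π[20]=0 (border '')
j=21 s[j]='c': π[21]=1 (border 'c')
j=22 s[j]='e': k: 1→0; π[22]=0 (border '')
j=23 s[j]='a': π[23]=0 (border '')
j=24 s[j]='b': π[24]=0 (border '')
j=25 s[j]='d': π[25]=0 (border '')
j=26 s[j]='d': π[26]=0 (border '')
j=27 s[j]='e': π[27]=0 (border '')
j=28 s[j]='c': π[28]=1 (border 'c')
j=29 s[j]='b': k: 1→0; π[29]=0 (border '')
j=30 s[j]='c': π[30]=1 (border 'c')
j=31 s[j]='d': k: 1→0; π[31]=0 (border '')
j=32 s[j]='a': π[32]=0 (border '')
j=33 s[j]='c': π[33]=1 (border 'c')
j=34 s[j]='b': k: 1→0; π[34]=0 (border '')
j=35 s[j]='b': π[35]=0 (border '')
j=36 s[j]='e': π[36]=0 (border '')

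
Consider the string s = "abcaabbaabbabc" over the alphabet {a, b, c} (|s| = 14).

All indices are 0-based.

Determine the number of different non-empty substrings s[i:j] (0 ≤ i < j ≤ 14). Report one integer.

sorted suffixes:
  #0 SA[0]=3  'aabbaabbabc'
  #1 SA[1]=7  'aabbabc'
  #2 SA[2]=4  'abbaabbabc'
  #3 SA[3]=8  'abbabc'
  #4 SA[4]=11  'abc'
  #5 SA[5]=0  'abcaabbaabbabc'
  #6 SA[6]=6  'baabbabc'
  #7 SA[7]=10  'babc'
  #8 SA[8]=5  'bbaabbabc'
  #9 SA[9]=9  'bbabc'
  #10 SA[10]=12  'bc'
  #11 SA[11]=1  'bcaabbaabbabc'
  #12 SA[12]=13  'c'
  #13 SA[13]=2  'caabbaabbabc'

SA = [3, 7, 4, 8, 11, 0, 6, 10, 5, 9, 12, 1, 13, 2]
i: (SA[i-1],SA[i]) lcp shared
  1: (3,7) 5 'aabba'
  2: (7,4) 1 'a'
  3: (4,8) 4 'abba'
  4: (8,11) 2 'ab'
  5: (11,0) 3 'abc'
  6: (0,6) 0 ''
  7: (6,10) 2 'ba'
  8: (10,5) 1 'b'
  9: (5,9) 3 'bba'
  10: (9,12) 1 'b'
  11: (12,1) 2 'bc'
  12: (1,13) 0 ''
  13: (13,2) 1 'c'

n(n+1)/2 = 14·15/2 = 105
Σ LCP = 0 + 5 + 1 + 4 + 2 + 3 + 0 + 2 + 1 + 3 + 1 + 2 + 0 + 1 = 25
distinct = 105 − 25 = 80

80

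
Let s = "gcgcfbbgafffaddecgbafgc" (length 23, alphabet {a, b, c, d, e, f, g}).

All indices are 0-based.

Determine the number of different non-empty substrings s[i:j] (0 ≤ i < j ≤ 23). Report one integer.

255

sorted suffixes:
  #0 SA[0]=12  'addecgbafgc'
  #1 SA[1]=8  'afffaddecgbafgc'
  #2 SA[2]=19  'afgc'
  #3 SA[3]=18  'bafgc'
  #4 SA[4]=5  'bbgafffaddecgbafgc'
  #5 SA[5]=6  'bgafffaddecgbafgc'
  #6 SA[6]=22  'c'
  #7 SA[7]=3  'cfbbgafffaddecgbafgc'
  #8 SA[8]=16  'cgbafgc'
  #9 SA[9]=1  'cgcfbbgafffaddecgbafgc'
  #10 SA[10]=13  'ddecgbafgc'
  #11 SA[11]=14  'decgbafgc'
  #12 SA[12]=15  'ecgbafgc'
  #13 SA[13]=11  'faddecgbafgc'
  #14 SA[14]=4  'fbbgafffaddecgbafgc'
  #15 SA[15]=10  'ffaddecgbafgc'
  #16 SA[16]=9  'fffaddecgbafgc'
  #17 SA[17]=20  'fgc'
  #18 SA[18]=7  'gafffaddecgbafgc'
  #19 SA[19]=17  'gbafgc'
  #20 SA[20]=21  'gc'
  #21 SA[21]=2  'gcfbbgafffaddecgbafgc'
  #22 SA[22]=0  'gcgcfbbgafffaddecgbafgc'

SA = [12, 8, 19, 18, 5, 6, 22, 3, 16, 1, 13, 14, 15, 11, 4, 10, 9, 20, 7, 17, 21, 2, 0]
rank  pair      lcp
   1  s[12:],s[8:]  1  'a'
   2  s[8:],s[19:]  2  'af'
   3  s[19:],s[18:]  0  ''
   4  s[18:],s[5:]  1  'b'
   5  s[5:],s[6:]  1  'b'
   6  s[6:],s[22:]  0  ''
   7  s[22:],s[3:]  1  'c'
   8  s[3:],s[16:]  1  'c'
   9  s[16:],s[1:]  2  'cg'
  10  s[1:],s[13:]  0  ''
  11  s[13:],s[14:]  1  'd'
  12  s[14:],s[15:]  0  ''
  13  s[15:],s[11:]  0  ''
  14  s[11:],s[4:]  1  'f'
  15  s[4:],s[10:]  1  'f'
  16  s[10:],s[9:]  2  'ff'
  17  s[9:],s[20:]  1  'f'
  18  s[20:],s[7:]  0  ''
  19  s[7:],s[17:]  1  'g'
  20  s[17:],s[21:]  1  'g'
  21  s[21:],s[2:]  2  'gc'
  22  s[2:],s[0:]  2  'gc'

n(n+1)/2 = 23·24/2 = 276
Σ LCP = 0 + 1 + 2 + 0 + 1 + 1 + 0 + 1 + 1 + 2 + 0 + 1 + 0 + 0 + 1 + 1 + 2 + 1 + 0 + 1 + 1 + 2 + 2 = 21
distinct = 276 − 21 = 255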